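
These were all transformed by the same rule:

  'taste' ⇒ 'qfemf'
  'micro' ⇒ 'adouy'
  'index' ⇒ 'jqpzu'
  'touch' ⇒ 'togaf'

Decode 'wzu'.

The output letters match the input read backwards, each shifted +12: taste reversed is etsat. Read the word backwards and shift each letter +12.
Reversing it on wzu: shift back: w−12=k, z−12=n, u−12=i → kni; then reverse → ink.

ink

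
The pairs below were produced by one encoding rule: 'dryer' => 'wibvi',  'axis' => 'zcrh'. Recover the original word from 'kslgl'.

Letters are reflected about the middle of the alphabet (position → 25−position): Atbash.
Reversing it on kslgl: k↔p, s↔h, l↔o, g↔t, l↔o.

photo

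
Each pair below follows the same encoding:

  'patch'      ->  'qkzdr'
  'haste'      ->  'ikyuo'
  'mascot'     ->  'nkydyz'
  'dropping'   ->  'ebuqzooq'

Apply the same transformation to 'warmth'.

A repeating key of period 3 is used — shifts +1, +10, +6 over and over.
Applying it to warmth: w+1=x, a+10=k, r+6=x, m+1=n, t+10=d, h+6=n.

xkxndn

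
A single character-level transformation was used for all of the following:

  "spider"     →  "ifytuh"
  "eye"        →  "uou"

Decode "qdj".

Each letter is shifted forward by 16 in the alphabet (a Caesar shift of +16).
Undoing it on qdj: q−16=a, d−16=n, j−16=t.

ant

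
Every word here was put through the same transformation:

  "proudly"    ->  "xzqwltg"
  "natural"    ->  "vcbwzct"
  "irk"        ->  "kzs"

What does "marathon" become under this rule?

uczcbpqv

The shift depends on letter class: consonant p→x is +8, but vowel o→q is +2. Vowels shift forward by 2 and consonants shift forward by 8.
For marathon: m(cons)+8=u, a(vowel)+2=c, r(cons)+8=z, a(vowel)+2=c, t(cons)+8=b, h(cons)+8=p, o(vowel)+2=q, n(cons)+8=v.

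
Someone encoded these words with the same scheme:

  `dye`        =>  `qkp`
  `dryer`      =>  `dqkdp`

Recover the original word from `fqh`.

The output letters match the input read backwards, each shifted +12: dye reversed is eyd. Read the word backwards and shift each letter +12.
Decoding fqh: shift back: f−12=t, q−12=e, h−12=v → tev; then reverse → vet.

vet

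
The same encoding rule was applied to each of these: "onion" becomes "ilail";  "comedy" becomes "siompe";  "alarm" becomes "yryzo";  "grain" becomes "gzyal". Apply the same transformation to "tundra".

tqlpzy

This is an affine cipher: with a=0,…,z=25, each position x becomes (23x+24) mod 26.
On tundra: t(19)→23·19+24≡19=t; u(20)→23·20+24≡16=q; n(13)→23·13+24≡11=l; d(3)→23·3+24≡15=p; r(17)→23·17+24≡25=z; a(0)→23·0+24≡24=y (all mod 26).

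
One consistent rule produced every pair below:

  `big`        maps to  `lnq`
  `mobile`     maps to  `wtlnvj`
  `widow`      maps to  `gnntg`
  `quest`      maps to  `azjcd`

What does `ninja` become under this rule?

xnxtf

Two shifts are in play — +5 for a/e/i/o/u, +10 for every other letter.
For ninja: n(cons)+10=x, i(vowel)+5=n, n(cons)+10=x, j(cons)+10=t, a(vowel)+5=f.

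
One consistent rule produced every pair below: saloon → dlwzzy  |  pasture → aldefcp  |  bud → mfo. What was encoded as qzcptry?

foreign

Each letter is shifted forward by 11 in the alphabet (a Caesar shift of +11).
Reversing it on qzcptry: q−11=f, z−11=o, c−11=r, p−11=e, t−11=i, r−11=g, y−11=n.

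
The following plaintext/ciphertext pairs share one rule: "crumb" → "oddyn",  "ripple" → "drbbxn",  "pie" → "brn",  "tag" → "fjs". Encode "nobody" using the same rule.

The shift depends on letter class: consonant c→o is +12, but vowel u→d is +9. Two shifts are in play — +9 for a/e/i/o/u, +12 for every other letter.
On nobody: n(cons)+12=z, o(vowel)+9=x, b(cons)+12=n, o(vowel)+9=x, d(cons)+12=p, y(cons)+12=k.

zxnxpk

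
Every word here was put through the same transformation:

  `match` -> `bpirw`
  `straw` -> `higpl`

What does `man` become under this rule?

bpc

Compare letters: m→b is +15, a→p is +15, t→i is +15 — a constant shift. It's a constant shift of +15 (ROT15).
For man: m+15=b, a+15=p, n+15=c.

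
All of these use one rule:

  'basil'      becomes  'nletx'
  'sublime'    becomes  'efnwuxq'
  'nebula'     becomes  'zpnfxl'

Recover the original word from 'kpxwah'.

yellow

Shifts by position in basil: pos 0: b→n (+12), pos 1: a→l (+11), pos 2: s→e (+12), pos 3: i→t (+11) — repeating every 2. A repeating key of period 2 is used — shifts +12, +11 over and over.
Decoding kpxwah: k−12=y, p−11=e, x−12=l, w−11=l, a−12=o, h−11=w.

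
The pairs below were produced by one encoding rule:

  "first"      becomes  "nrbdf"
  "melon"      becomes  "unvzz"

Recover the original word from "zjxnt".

ranch

In first: f→n is +8, i→r is +9, r→b is +10, s→d is +11 — the shift increases by 1 each position. The shift increases by 1 at each position, starting from +8: 8, 9, 10, ….
Decoding zjxnt: z−8=r, j−9=a, x−10=n, n−11=c, t−12=h.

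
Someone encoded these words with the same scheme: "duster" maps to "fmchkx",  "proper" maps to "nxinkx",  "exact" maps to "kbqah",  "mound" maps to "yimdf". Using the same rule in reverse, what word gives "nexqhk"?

pirate

Each letter's alphabet position (a=0..z=25) is mapped through 5·x+16 mod 26 — an affine cipher.
Reversing it on nexqhk: n(13)→21·(13−16)≡15=p; e(4)→21·(4−16)≡8=i; x(23)→21·(23−16)≡17=r; q(16)→21·(16−16)≡0=a; h(7)→21·(7−16)≡19=t; k(10)→21·(10−16)≡4=e (all mod 26).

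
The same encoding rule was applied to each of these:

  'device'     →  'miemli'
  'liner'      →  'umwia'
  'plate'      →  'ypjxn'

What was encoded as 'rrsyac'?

injury

Shifts by position in device: pos 0: d→m (+9), pos 1: e→i (+4), pos 2: v→e (+9), pos 3: i→m (+4) — repeating every 2. A repeating key of period 2 is used — shifts +9, +4 over and over.
Reversing it on rrsyac: r−9=i, r−4=n, s−9=j, y−4=u, a−9=r, c−4=y.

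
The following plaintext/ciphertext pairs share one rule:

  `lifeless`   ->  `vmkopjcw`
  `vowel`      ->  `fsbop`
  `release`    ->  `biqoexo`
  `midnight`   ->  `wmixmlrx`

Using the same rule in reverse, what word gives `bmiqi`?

ridge

A repeating key of period 3 is used — shifts +10, +4, +5 over and over.
Undoing it on bmiqi: b−10=r, m−4=i, i−5=d, q−10=g, i−4=e.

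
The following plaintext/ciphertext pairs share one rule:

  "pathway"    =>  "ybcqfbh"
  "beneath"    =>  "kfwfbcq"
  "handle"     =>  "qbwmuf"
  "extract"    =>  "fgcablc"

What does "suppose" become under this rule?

bvyypbf

The shift depends on letter class: consonant p→y is +9, but vowel a→b is +1. Two shifts are in play — +1 for a/e/i/o/u, +9 for every other letter.
For suppose: s(cons)+9=b, u(vowel)+1=v, p(cons)+9=y, p(cons)+9=y, o(vowel)+1=p, s(cons)+9=b, e(vowel)+1=f.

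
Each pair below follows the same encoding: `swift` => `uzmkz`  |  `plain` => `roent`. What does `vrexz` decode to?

toast

The shift increases by 1 at each position, starting from +2: 2, 3, 4, ….
Reversing it on vrexz: v−2=t, r−3=o, e−4=a, x−5=s, z−6=t.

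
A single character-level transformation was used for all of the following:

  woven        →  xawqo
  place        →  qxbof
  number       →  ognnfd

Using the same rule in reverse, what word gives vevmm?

Shifts by position in woven: pos 0: w→x (+1), pos 1: o→a (+12), pos 2: v→w (+1), pos 3: e→q (+12) — repeating every 2. The shifts repeat in a cycle of length 2: positions 0,1,… shift by +1, +12, then the pattern repeats.
Decoding vevmm: v−1=u, e−12=s, v−1=u, m−12=a, m−1=l.

usual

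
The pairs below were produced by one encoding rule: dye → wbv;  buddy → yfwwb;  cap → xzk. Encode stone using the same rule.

Each pair mirrors across the alphabet (d↔w, y↔b, e↔v): positions sum to 25. Letters are reflected about the middle of the alphabet (position → 25−position): Atbash.
On stone: s↔h, t↔g, o↔l, n↔m, e↔v.

hglmv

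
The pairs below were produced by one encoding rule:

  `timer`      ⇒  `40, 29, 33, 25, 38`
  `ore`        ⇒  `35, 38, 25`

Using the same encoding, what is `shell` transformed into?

39, 28, 25, 32, 32

t is letter #20 and maps to 40: an offset of 20. Letters become their 1-based position plus 20 (so a→21, b→22, …).
For shell: s=19→39, h=8→28, e=5→25, l=12→32, l=12→32.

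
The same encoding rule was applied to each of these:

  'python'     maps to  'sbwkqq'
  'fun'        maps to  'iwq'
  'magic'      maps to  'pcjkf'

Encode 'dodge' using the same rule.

The shift depends on letter class: consonant p→s is +3, but vowel o→q is +2. Two shifts are in play — +2 for a/e/i/o/u, +3 for every other letter.
Applying it to dodge: d(cons)+3=g, o(vowel)+2=q, d(cons)+3=g, g(cons)+3=j, e(vowel)+2=g.

gqgjg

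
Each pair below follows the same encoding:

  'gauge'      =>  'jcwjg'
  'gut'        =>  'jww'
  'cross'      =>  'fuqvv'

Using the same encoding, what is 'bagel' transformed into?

The shift depends on letter class: consonant g→j is +3, but vowel a→c is +2. The rule splits by letter class: vowels +2, consonants +3.
On bagel: b(cons)+3=e, a(vowel)+2=c, g(cons)+3=j, e(vowel)+2=g, l(cons)+3=o.

ecjgo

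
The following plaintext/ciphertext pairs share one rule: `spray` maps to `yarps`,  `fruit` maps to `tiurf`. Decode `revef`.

The output letters match the input read backwards: spray reversed is yarps. The word is simply reversed.
Undoing it on revef: then reverse → fever.

fever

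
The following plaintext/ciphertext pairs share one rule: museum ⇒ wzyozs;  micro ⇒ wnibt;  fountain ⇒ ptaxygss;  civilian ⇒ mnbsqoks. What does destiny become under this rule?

njydnti

A repeating key of period 3 is used — shifts +10, +5, +6 over and over.
Applying it to destiny: d+10=n, e+5=j, s+6=y, t+10=d, i+5=n, n+6=t, y+10=i.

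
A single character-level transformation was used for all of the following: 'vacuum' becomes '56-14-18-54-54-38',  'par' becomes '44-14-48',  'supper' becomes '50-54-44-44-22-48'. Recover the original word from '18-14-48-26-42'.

cargo

v(#22)→56 and a(#1)→14: differences scale by 2, so n = 2·pos + 12. The formula is n = 2×(alphabet index, a=1) + 12.
Decoding 18-14-48-26-42: 18→(18−12)÷2=3=c, 14→(14−12)÷2=1=a, 48→(48−12)÷2=18=r, 26→(26−12)÷2=7=g, 42→(42−12)÷2=15=o.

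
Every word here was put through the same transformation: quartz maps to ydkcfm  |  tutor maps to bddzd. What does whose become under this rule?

eqydq

In quartz: q→y is +8, u→d is +9, a→k is +10, r→c is +11 — the shift increases by 1 each position. The shift increases by 1 at each position, starting from +8: 8, 9, 10, ….
Applying it to whose: w+8=e, h+9=q, o+10=y, s+11=d, e+12=q.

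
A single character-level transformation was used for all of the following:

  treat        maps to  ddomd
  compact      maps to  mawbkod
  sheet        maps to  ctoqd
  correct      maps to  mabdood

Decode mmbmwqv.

caramel

Shifts by position in treat: pos 0: t→d (+10), pos 1: r→d (+12), pos 2: e→o (+10), pos 3: a→m (+12) — repeating every 2. A repeating key of period 2 is used — shifts +10, +12 over and over.
Decoding mmbmwqv: m−10=c, m−12=a, b−10=r, m−12=a, w−10=m, q−12=e, v−10=l.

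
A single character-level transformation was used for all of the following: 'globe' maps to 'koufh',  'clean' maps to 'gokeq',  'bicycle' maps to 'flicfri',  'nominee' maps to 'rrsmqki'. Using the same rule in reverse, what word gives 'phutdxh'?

leopard

It's a Vigenère-style cipher with numeric key [4,3,6]: position i shifts by key[i mod 3].
Decoding phutdxh: p−4=l, h−3=e, u−6=o, t−4=p, d−3=a, x−6=r, h−4=d.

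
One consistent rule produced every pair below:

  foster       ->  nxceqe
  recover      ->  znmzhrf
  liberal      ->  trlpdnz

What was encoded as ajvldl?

In foster: f→n is +8, o→x is +9, s→c is +10, t→e is +11 — the shift increases by 1 each position. Letter i (0-indexed) is shifted by i+8, so successive shifts are 8, 9, 10, ….
Reversing it on ajvldl: a−8=s, j−9=a, v−10=l, l−11=a, d−12=r, l−13=y.

salary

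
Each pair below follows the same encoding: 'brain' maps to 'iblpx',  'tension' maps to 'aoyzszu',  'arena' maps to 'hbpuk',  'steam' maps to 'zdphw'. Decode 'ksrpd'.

digit

Shifts by position in brain: pos 0: b→i (+7), pos 1: r→b (+10), pos 2: a→l (+11), pos 3: i→p (+7), pos 4: n→x (+10) — repeating every 3. The shifts repeat in a cycle of length 3: positions 0,1,… shift by +7, +10, +11, then the pattern repeats.
Decoding ksrpd: k−7=d, s−10=i, r−11=g, p−7=i, d−10=t.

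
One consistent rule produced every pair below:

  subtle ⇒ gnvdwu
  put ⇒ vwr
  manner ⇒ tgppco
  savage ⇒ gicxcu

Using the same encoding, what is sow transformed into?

yqu

The output letters match the input read backwards, each shifted +2: subtle reversed is eltbus. Read the word backwards and shift each letter +2.
Applying it to sow: reverse → wos; then shift: w+2=y, o+2=q, s+2=u.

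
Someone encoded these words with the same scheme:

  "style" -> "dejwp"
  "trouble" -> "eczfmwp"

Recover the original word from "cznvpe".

Compare letters: s→d is +11, t→e is +11, y→j is +11 — a constant shift. Each letter is shifted forward by 11 in the alphabet (a Caesar shift of +11).
Decoding cznvpe: c−11=r, z−11=o, n−11=c, v−11=k, p−11=e, e−11=t.

rocket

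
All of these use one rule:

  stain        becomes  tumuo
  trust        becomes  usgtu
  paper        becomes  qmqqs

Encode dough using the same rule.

eaghi

The shift depends on letter class: consonant s→t is +1, but vowel a→m is +12. The rule splits by letter class: vowels +12, consonants +1.
For dough: d(cons)+1=e, o(vowel)+12=a, u(vowel)+12=g, g(cons)+1=h, h(cons)+1=i.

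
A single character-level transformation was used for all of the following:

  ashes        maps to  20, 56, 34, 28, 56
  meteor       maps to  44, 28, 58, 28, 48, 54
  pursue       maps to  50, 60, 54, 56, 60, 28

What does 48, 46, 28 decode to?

a(#1)→20 and s(#19)→56: differences scale by 2, so n = 2·pos + 18. Each letter becomes 2×(its alphabet position, a=1..z=26) + 18.
Undoing it on 48, 46, 28: 48→(48−18)÷2=15=o, 46→(46−18)÷2=14=n, 28→(28−18)÷2=5=e.

one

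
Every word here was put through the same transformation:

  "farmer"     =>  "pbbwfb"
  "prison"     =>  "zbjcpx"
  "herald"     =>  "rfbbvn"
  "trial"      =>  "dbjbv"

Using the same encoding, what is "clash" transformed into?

The shift depends on letter class: consonant f→p is +10, but vowel a→b is +1. Two shifts are in play — +1 for a/e/i/o/u, +10 for every other letter.
For clash: c(cons)+10=m, l(cons)+10=v, a(vowel)+1=b, s(cons)+10=c, h(cons)+10=r.

mvbcr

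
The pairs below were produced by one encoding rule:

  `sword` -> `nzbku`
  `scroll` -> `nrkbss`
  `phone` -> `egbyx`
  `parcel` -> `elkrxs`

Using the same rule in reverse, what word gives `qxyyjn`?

This is an affine cipher: with a=0,…,z=25, each position x becomes (3x+11) mod 26.
Decoding qxyyjn: q(16)→9·(16−11)≡19=t; x(23)→9·(23−11)≡4=e; y(24)→9·(24−11)≡13=n; y(24)→9·(24−11)≡13=n; j(9)→9·(9−11)≡8=i; n(13)→9·(13−11)≡18=s (all mod 26).

tennis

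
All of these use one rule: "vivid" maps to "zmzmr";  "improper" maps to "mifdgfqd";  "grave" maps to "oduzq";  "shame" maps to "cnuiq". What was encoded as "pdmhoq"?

fringe

This is an affine cipher: with a=0,…,z=25, each position x becomes (25x+20) mod 26.
Undoing it on pdmhoq: p(15)→25·(15−20)≡5=f; d(3)→25·(3−20)≡17=r; m(12)→25·(12−20)≡8=i; h(7)→25·(7−20)≡13=n; o(14)→25·(14−20)≡6=g; q(16)→25·(16−20)≡4=e (all mod 26).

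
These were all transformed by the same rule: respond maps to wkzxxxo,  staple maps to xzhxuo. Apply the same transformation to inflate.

ntmtjdp

In respond: r→w is +5, e→k is +6, s→z is +7, p→x is +8 — the shift increases by 1 each position. The shift increases by 1 at each position, starting from +5: 5, 6, 7, ….
Applying it to inflate: i+5=n, n+6=t, f+7=m, l+8=t, a+9=j, t+10=d, e+11=p.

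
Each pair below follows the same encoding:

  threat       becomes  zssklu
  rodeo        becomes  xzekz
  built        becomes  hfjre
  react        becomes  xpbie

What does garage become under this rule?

The shifts repeat in a cycle of length 3: positions 0,1,… shift by +6, +11, +1, then the pattern repeats.
On garage: g+6=m, a+11=l, r+1=s, a+6=g, g+11=r, e+1=f.

mlsgrf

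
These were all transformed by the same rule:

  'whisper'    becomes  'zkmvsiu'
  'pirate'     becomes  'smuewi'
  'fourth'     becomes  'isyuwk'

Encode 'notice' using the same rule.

qswmfi

Two shifts are in play — +4 for a/e/i/o/u, +3 for every other letter.
Applying it to notice: n(cons)+3=q, o(vowel)+4=s, t(cons)+3=w, i(vowel)+4=m, c(cons)+3=f, e(vowel)+4=i.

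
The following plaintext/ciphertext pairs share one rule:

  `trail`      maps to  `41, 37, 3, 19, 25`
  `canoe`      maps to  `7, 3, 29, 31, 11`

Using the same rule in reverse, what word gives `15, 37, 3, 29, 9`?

t(#20)→41 and r(#18)→37: differences scale by 2, so n = 2·pos + 1. The formula is n = 2×(alphabet index, a=1) + 1.
Reversing it on 15, 37, 3, 29, 9: 15→(15−1)÷2=7=g, 37→(37−1)÷2=18=r, 3→(3−1)÷2=1=a, 29→(29−1)÷2=14=n, 9→(9−1)÷2=4=d.

grand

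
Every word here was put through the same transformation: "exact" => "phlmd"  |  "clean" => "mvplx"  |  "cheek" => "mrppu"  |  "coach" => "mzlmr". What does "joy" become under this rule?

The shift depends on letter class: consonant x→h is +10, but vowel e→p is +11. Two shifts are in play — +11 for a/e/i/o/u, +10 for every other letter.
For joy: j(cons)+10=t, o(vowel)+11=z, y(cons)+10=i.

tzi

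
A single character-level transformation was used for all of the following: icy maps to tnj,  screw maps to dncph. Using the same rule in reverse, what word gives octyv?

drink

Every letter moves 11 places later in the alphabet, wrapping around z→a.
Decoding octyv: o−11=d, c−11=r, t−11=i, y−11=n, v−11=k.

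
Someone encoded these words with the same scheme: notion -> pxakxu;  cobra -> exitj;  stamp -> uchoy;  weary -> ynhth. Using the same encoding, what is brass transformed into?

A repeating key of period 3 is used — shifts +2, +9, +7 over and over.
For brass: b+2=d, r+9=a, a+7=h, s+2=u, s+9=b.

dahub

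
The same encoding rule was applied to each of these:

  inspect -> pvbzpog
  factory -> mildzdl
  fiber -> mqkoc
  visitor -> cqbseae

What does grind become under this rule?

Letter i (0-indexed) is shifted by i+7, so successive shifts are 7, 8, 9, ….
On grind: g+7=n, r+8=z, i+9=r, n+10=x, d+11=o.

nzrxo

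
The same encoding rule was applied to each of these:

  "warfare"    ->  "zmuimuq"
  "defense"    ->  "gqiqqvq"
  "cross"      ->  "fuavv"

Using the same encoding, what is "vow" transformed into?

The shift depends on letter class: consonant w→z is +3, but vowel a→m is +12. Two shifts are in play — +12 for a/e/i/o/u, +3 for every other letter.
For vow: v(cons)+3=y, o(vowel)+12=a, w(cons)+3=z.

yaz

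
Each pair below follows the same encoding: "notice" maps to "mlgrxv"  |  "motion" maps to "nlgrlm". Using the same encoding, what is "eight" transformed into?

vrtsg

Each pair mirrors across the alphabet (n↔m, o↔l, t↔g): positions sum to 25. Letters are reflected about the middle of the alphabet (position → 25−position): Atbash.
For eight: e↔v, i↔r, g↔t, h↔s, t↔g.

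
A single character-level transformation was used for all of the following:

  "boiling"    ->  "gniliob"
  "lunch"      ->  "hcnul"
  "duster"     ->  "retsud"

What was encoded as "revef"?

fever

It's just the letters in reverse order.
Reversing it on revef: then reverse → fever.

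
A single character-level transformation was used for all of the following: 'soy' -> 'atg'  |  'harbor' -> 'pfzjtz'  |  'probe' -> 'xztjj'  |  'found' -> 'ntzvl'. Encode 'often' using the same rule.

tnbjv

Vowels shift forward by 5 and consonants shift forward by 8.
For often: o(vowel)+5=t, f(cons)+8=n, t(cons)+8=b, e(vowel)+5=j, n(cons)+8=v.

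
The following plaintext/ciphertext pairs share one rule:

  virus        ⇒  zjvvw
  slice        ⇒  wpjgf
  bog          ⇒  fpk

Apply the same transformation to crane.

gvbrf

The rule splits by letter class: vowels +1, consonants +4.
Applying it to crane: c(cons)+4=g, r(cons)+4=v, a(vowel)+1=b, n(cons)+4=r, e(vowel)+1=f.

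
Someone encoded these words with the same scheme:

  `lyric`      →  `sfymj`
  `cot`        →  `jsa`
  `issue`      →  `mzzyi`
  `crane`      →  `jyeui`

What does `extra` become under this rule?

Vowels shift forward by 4 and consonants shift forward by 7.
Applying it to extra: e(vowel)+4=i, x(cons)+7=e, t(cons)+7=a, r(cons)+7=y, a(vowel)+4=e.

ieaye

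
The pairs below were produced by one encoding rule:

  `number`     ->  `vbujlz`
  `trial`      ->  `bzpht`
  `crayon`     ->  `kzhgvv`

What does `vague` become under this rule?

The shift depends on letter class: consonant n→v is +8, but vowel u→b is +7. Vowels shift forward by 7 and consonants shift forward by 8.
On vague: v(cons)+8=d, a(vowel)+7=h, g(cons)+8=o, u(vowel)+7=b, e(vowel)+7=l.

dhobl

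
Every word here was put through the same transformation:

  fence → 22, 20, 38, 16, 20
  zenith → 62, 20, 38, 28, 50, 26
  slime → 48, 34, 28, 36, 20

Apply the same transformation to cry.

16, 46, 60

f(#6)→22 and e(#5)→20: differences scale by 2, so n = 2·pos + 10. The formula is n = 2×(alphabet index, a=1) + 10.
Applying it to cry: c=3→16, r=18→46, y=25→60.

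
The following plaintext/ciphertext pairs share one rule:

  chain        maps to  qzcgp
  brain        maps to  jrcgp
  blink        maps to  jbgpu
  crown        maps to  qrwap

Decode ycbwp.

c(2)→q(16) and h(7)→z(25) fit y≡7x+2 (mod 26); the inverse of 7 mod 26 is 15. Each letter's alphabet position (a=0..z=25) is mapped through 7·x+2 mod 26 — an affine cipher.
Reversing it on ycbwp: y(24)→15·(24−2)≡18=s; c(2)→15·(2−2)≡0=a; b(1)→15·(1−2)≡11=l; w(22)→15·(22−2)≡14=o; p(15)→15·(15−2)≡13=n (all mod 26).

salon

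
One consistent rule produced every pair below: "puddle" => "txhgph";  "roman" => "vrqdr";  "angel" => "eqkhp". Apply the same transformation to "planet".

Shifts by position in puddle: pos 0: p→t (+4), pos 1: u→x (+3), pos 2: d→h (+4), pos 3: d→g (+3) — repeating every 2. The shifts repeat in a cycle of length 2: positions 0,1,… shift by +4, +3, then the pattern repeats.
Applying it to planet: p+4=t, l+3=o, a+4=e, n+3=q, e+4=i, t+3=w.

toeqiw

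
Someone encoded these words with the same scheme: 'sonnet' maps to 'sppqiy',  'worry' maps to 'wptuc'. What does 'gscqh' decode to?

grand

In sonnet: s→s is +0, o→p is +1, n→p is +2, n→q is +3 — the shift increases by 1 each position. Each letter shifts forward by its position index (0, 1, 2, …) — the shift grows by one for each successive letter.
Undoing it on gscqh: g−0=g, s−1=r, c−2=a, q−3=n, h−4=d.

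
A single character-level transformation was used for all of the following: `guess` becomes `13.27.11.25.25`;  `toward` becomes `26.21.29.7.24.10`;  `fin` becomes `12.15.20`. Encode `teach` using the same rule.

26.11.7.9.14

g is letter #7 and maps to 13: an offset of 6. Each letter is replaced by its alphabet position (a=1..z=26) + 6.
On teach: t=20→26, e=5→11, a=1→7, c=3→9, h=8→14.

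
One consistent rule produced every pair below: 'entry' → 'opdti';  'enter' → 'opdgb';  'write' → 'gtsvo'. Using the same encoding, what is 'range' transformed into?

Shifts by position in entry: pos 0: e→o (+10), pos 1: n→p (+2), pos 2: t→d (+10), pos 3: r→t (+2) — repeating every 2. It's a Vigenère-style cipher with numeric key [10,2]: position i shifts by key[i mod 2].
On range: r+10=b, a+2=c, n+10=x, g+2=i, e+10=o.

bcxio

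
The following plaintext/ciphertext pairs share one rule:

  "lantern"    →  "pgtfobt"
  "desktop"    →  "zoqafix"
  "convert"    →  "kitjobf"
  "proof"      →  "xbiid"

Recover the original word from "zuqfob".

duster

Each letter's alphabet position (a=0..z=25) is mapped through 15·x+6 mod 26 — an affine cipher.
Undoing it on zuqfob: z(25)→7·(25−6)≡3=d; u(20)→7·(20−6)≡20=u; q(16)→7·(16−6)≡18=s; f(5)→7·(5−6)≡19=t; o(14)→7·(14−6)≡4=e; b(1)→7·(1−6)≡17=r (all mod 26).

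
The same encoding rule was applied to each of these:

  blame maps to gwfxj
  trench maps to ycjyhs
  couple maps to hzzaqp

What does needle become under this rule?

Shifts by position in blame: pos 0: b→g (+5), pos 1: l→w (+11), pos 2: a→f (+5), pos 3: m→x (+11) — repeating every 2. It's a Vigenère-style cipher with numeric key [5,11]: position i shifts by key[i mod 2].
Applying it to needle: n+5=s, e+11=p, e+5=j, d+11=o, l+5=q, e+11=p.

spjoqp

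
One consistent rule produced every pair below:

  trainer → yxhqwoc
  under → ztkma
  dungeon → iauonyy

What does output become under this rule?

taaxdd

Each letter shifts forward by (position + 5), i.e. 5, 6, 7, … — the shift grows by one for each successive letter.
For output: o+5=t, u+6=a, t+7=a, p+8=x, u+9=d, t+10=d.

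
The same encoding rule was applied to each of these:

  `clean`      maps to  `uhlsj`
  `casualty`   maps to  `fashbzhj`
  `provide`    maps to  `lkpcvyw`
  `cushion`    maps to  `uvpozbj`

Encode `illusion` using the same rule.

uvpzbssp

The output letters match the input read backwards, each shifted +7: clean reversed is naelc. The word is reversed, then every letter is shifted forward by 7.
Applying it to illusion: reverse → noisulli; then shift: n+7=u, o+7=v, i+7=p, s+7=z, u+7=b, l+7=s, l+7=s, i+7=p.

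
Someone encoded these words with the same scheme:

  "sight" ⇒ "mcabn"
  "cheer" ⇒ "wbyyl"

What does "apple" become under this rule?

Compare letters: s→m is +20, i→c is +20, g→a is +20 — a constant shift. Every letter moves 20 places later in the alphabet, wrapping around z→a.
For apple: a+20=u, p+20=j, p+20=j, l+20=f, e+20=y.

ujjfy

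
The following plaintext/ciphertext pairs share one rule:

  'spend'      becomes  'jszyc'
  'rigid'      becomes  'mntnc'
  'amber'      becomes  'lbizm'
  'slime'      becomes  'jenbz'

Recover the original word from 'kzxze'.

jewel

s(18)→j(9) and p(15)→s(18) fit y≡23x+11 (mod 26); the inverse of 23 mod 26 is 17. This is an affine cipher: with a=0,…,z=25, each position x becomes (23x+11) mod 26.
Reversing it on kzxze: k(10)→17·(10−11)≡9=j; z(25)→17·(25−11)≡4=e; x(23)→17·(23−11)≡22=w; z(25)→17·(25−11)≡4=e; e(4)→17·(4−11)≡11=l (all mod 26).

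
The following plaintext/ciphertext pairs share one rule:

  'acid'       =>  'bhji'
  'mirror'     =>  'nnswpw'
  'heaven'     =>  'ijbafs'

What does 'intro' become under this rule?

jsuwp

Shifts by position in acid: pos 0: a→b (+1), pos 1: c→h (+5), pos 2: i→j (+1), pos 3: d→i (+5) — repeating every 2. A repeating key of period 2 is used — shifts +1, +5 over and over.
Applying it to intro: i+1=j, n+5=s, t+1=u, r+5=w, o+1=p.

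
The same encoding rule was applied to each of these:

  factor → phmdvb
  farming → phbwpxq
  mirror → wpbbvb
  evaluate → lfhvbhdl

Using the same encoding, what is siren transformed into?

The shift depends on letter class: consonant f→p is +10, but vowel a→h is +7. The rule splits by letter class: vowels +7, consonants +10.
On siren: s(cons)+10=c, i(vowel)+7=p, r(cons)+10=b, e(vowel)+7=l, n(cons)+10=x.

cpblx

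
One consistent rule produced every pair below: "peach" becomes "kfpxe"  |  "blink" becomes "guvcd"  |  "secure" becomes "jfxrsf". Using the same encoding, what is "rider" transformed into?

svofs

p(15)→k(10) and e(4)→f(5) fit y≡17x+15 (mod 26); the inverse of 17 mod 26 is 23. Each letter's alphabet position (a=0..z=25) is mapped through 17·x+15 mod 26 — an affine cipher.
Applying it to rider: r(17)→17·17+15≡18=s; i(8)→17·8+15≡21=v; d(3)→17·3+15≡14=o; e(4)→17·4+15≡5=f; r(17)→17·17+15≡18=s (all mod 26).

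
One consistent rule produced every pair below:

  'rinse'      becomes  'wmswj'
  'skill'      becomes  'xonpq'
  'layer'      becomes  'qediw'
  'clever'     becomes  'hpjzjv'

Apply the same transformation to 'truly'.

The shifts repeat in a cycle of length 2: positions 0,1,… shift by +5, +4, then the pattern repeats.
Applying it to truly: t+5=y, r+4=v, u+5=z, l+4=p, y+5=d.

yvzpd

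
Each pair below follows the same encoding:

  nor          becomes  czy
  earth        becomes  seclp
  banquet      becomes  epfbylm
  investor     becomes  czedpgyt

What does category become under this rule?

jczrpeln

The output letters match the input read backwards, each shifted +11: nor reversed is ron. The word is reversed, then every letter is shifted forward by 11.
Applying it to category: reverse → yrogetac; then shift: y+11=j, r+11=c, o+11=z, g+11=r, e+11=p, t+11=e, a+11=l, c+11=n.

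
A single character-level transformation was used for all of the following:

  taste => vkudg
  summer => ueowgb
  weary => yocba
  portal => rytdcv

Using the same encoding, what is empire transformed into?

Shifts by position in taste: pos 0: t→v (+2), pos 1: a→k (+10), pos 2: s→u (+2), pos 3: t→d (+10) — repeating every 2. The shifts repeat in a cycle of length 2: positions 0,1,… shift by +2, +10, then the pattern repeats.
For empire: e+2=g, m+10=w, p+2=r, i+10=s, r+2=t, e+10=o.

gwrsto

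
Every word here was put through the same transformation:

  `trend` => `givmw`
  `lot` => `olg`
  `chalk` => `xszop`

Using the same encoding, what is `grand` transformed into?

Each pair mirrors across the alphabet (t↔g, r↔i, e↔v): positions sum to 25. Letters are reflected about the middle of the alphabet (position → 25−position): Atbash.
Applying it to grand: g↔t, r↔i, a↔z, n↔m, d↔w.

tizmw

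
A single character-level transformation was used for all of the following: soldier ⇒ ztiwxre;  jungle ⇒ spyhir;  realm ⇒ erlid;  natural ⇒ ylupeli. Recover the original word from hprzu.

s(18)→z(25) and o(14)→t(19) fit y≡21x+11 (mod 26); the inverse of 21 mod 26 is 5. Each letter's alphabet position (a=0..z=25) is mapped through 21·x+11 mod 26 — an affine cipher.
Decoding hprzu: h(7)→5·(7−11)≡6=g; p(15)→5·(15−11)≡20=u; r(17)→5·(17−11)≡4=e; z(25)→5·(25−11)≡18=s; u(20)→5·(20−11)≡19=t (all mod 26).

guest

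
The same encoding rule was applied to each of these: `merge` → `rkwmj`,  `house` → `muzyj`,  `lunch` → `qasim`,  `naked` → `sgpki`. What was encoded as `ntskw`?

The shifts repeat in a cycle of length 2: positions 0,1,… shift by +5, +6, then the pattern repeats.
Reversing it on ntskw: n−5=i, t−6=n, s−5=n, k−6=e, w−5=r.

inner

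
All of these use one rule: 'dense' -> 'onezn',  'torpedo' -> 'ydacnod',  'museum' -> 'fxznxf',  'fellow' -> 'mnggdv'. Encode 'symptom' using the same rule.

ztfcydf

d(3)→o(14) and e(4)→n(13) fit y≡25x+17 (mod 26); the inverse of 25 mod 26 is 25. This is an affine cipher: with a=0,…,z=25, each position x becomes (25x+17) mod 26.
For symptom: s(18)→25·18+17≡25=z; y(24)→25·24+17≡19=t; m(12)→25·12+17≡5=f; p(15)→25·15+17≡2=c; t(19)→25·19+17≡24=y; o(14)→25·14+17≡3=d; m(12)→25·12+17≡5=f (all mod 26).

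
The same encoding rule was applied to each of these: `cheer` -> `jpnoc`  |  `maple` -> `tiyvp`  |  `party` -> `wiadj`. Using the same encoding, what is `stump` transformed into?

zbdwa

In cheer: c→j is +7, h→p is +8, e→n is +9, e→o is +10 — the shift increases by 1 each position. Letter i (0-indexed) is shifted by i+7, so successive shifts are 7, 8, 9, ….
Applying it to stump: s+7=z, t+8=b, u+9=d, m+10=w, p+11=a.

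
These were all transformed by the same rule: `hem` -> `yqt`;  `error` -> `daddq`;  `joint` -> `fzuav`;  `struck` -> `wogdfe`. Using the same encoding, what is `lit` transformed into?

fux

The output letters match the input read backwards, each shifted +12: hem reversed is meh. Read the word backwards and shift each letter +12.
Applying it to lit: reverse → til; then shift: t+12=f, i+12=u, l+12=x.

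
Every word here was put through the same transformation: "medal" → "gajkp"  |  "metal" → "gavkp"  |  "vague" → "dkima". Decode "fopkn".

polar

m(12)→g(6) and e(4)→a(0) fit y≡17x+10 (mod 26); the inverse of 17 mod 26 is 23. This is an affine cipher: with a=0,…,z=25, each position x becomes (17x+10) mod 26.
Undoing it on fopkn: f(5)→23·(5−10)≡15=p; o(14)→23·(14−10)≡14=o; p(15)→23·(15−10)≡11=l; k(10)→23·(10−10)≡0=a; n(13)→23·(13−10)≡17=r (all mod 26).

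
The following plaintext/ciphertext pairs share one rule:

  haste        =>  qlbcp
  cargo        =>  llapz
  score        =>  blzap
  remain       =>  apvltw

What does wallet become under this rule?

fluupc

Two shifts are in play — +11 for a/e/i/o/u, +9 for every other letter.
For wallet: w(cons)+9=f, a(vowel)+11=l, l(cons)+9=u, l(cons)+9=u, e(vowel)+11=p, t(cons)+9=c.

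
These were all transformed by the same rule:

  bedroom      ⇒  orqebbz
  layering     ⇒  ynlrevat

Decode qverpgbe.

director

Compare letters: b→o is +13, e→r is +13, d→q is +13 — a constant shift. It's a constant shift of +13 (ROT13).
Undoing it on qverpgbe: q−13=d, v−13=i, e−13=r, r−13=e, p−13=c, g−13=t, b−13=o, e−13=r.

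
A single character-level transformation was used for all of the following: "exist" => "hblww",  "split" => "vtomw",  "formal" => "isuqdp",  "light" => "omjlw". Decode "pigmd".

media

It's a Vigenère-style cipher with numeric key [3,4]: position i shifts by key[i mod 2].
Decoding pigmd: p−3=m, i−4=e, g−3=d, m−4=i, d−3=a.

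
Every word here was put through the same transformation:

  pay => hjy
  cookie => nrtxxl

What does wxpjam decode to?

dragon

Read the word backwards and shift each letter +9.
Decoding wxpjam: shift back: w−9=n, x−9=o, p−9=g, j−9=a, a−9=r, m−9=d → nogard; then reverse → dragon.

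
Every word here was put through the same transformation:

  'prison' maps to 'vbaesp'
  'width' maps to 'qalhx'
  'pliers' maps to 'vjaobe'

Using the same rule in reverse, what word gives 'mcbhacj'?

martial

p(15)→v(21) and r(17)→b(1) fit y≡3x+2 (mod 26); the inverse of 3 mod 26 is 9. Each letter's alphabet position (a=0..z=25) is mapped through 3·x+2 mod 26 — an affine cipher.
Reversing it on mcbhacj: m(12)→9·(12−2)≡12=m; c(2)→9·(2−2)≡0=a; b(1)→9·(1−2)≡17=r; h(7)→9·(7−2)≡19=t; a(0)→9·(0−2)≡8=i; c(2)→9·(2−2)≡0=a; j(9)→9·(9−2)≡11=l (all mod 26).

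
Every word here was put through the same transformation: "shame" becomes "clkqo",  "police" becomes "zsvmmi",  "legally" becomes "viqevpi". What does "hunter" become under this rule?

A repeating key of period 2 is used — shifts +10, +4 over and over.
For hunter: h+10=r, u+4=y, n+10=x, t+4=x, e+10=o, r+4=v.

ryxxov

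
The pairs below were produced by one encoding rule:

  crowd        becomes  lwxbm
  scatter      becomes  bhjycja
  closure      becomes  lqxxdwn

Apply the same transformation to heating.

qjjyrsp

Shifts by position in crowd: pos 0: c→l (+9), pos 1: r→w (+5), pos 2: o→x (+9), pos 3: w→b (+5) — repeating every 2. A repeating key of period 2 is used — shifts +9, +5 over and over.
Applying it to heating: h+9=q, e+5=j, a+9=j, t+5=y, i+9=r, n+5=s, g+9=p.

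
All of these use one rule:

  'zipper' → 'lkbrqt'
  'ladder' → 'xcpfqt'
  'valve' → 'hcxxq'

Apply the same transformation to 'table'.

fcnnq

The shifts repeat in a cycle of length 2: positions 0,1,… shift by +12, +2, then the pattern repeats.
For table: t+12=f, a+2=c, b+12=n, l+2=n, e+12=q.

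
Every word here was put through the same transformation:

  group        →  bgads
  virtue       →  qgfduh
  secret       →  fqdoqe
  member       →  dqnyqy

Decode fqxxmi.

The output letters match the input read backwards, each shifted +12: group reversed is puorg. Two steps: reverse the string, then apply a Caesar shift of +12.
Undoing it on fqxxmi: shift back: f−12=t, q−12=e, x−12=l, x−12=l, m−12=a, i−12=w → tellaw; then reverse → wallet.

wallet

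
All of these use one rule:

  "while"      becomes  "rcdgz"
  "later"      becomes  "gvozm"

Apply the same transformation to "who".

Compare letters: w→r is +21, h→c is +21, i→d is +21 — a constant shift. Each letter is shifted forward by 21 in the alphabet (a Caesar shift of +21).
On who: w+21=r, h+21=c, o+21=j.

rcj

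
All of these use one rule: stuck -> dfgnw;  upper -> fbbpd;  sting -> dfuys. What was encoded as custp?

rigid

A repeating key of period 3 is used — shifts +11, +12, +12 over and over.
Undoing it on custp: c−11=r, u−12=i, s−12=g, t−11=i, p−12=d.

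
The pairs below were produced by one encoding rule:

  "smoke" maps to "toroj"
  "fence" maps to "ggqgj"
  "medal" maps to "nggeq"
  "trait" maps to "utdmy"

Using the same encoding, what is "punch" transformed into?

qwqgm

In smoke: s→t is +1, m→o is +2, o→r is +3, k→o is +4 — the shift increases by 1 each position. Letter i (0-indexed) is shifted by i+1, so successive shifts are 1, 2, 3, ….
On punch: p+1=q, u+2=w, n+3=q, c+4=g, h+5=m.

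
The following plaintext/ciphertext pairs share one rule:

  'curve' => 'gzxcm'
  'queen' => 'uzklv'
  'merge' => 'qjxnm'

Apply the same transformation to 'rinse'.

vntzm

In curve: c→g is +4, u→z is +5, r→x is +6, v→c is +7 — the shift increases by 1 each position. Each letter shifts forward by (position + 4), i.e. 4, 5, 6, … — the shift grows by one for each successive letter.
For rinse: r+4=v, i+5=n, n+6=t, s+7=z, e+8=m.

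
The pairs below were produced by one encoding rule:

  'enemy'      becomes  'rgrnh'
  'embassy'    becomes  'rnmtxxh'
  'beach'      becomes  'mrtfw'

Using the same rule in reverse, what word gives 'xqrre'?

e(4)→r(17) and n(13)→g(6) fit y≡19x+19 (mod 26); the inverse of 19 mod 26 is 11. Treating letters as 0–25, the rule is x ↦ 19x + 19 (mod 26).
Decoding xqrre: x(23)→11·(23−19)≡18=s; q(16)→11·(16−19)≡19=t; r(17)→11·(17−19)≡4=e; r(17)→11·(17−19)≡4=e; e(4)→11·(4−19)≡17=r (all mod 26).

steer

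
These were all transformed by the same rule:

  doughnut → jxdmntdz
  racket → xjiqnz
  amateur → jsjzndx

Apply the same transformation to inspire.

Vowels shift forward by 9 and consonants shift forward by 6.
On inspire: i(vowel)+9=r, n(cons)+6=t, s(cons)+6=y, p(cons)+6=v, i(vowel)+9=r, r(cons)+6=x, e(vowel)+9=n.

rtyvrxn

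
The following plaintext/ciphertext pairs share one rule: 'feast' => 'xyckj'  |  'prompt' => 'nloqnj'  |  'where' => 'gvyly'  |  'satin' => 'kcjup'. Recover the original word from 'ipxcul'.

unfair

f(5)→x(23) and e(4)→y(24) fit y≡25x+2 (mod 26); the inverse of 25 mod 26 is 25. Each letter's alphabet position (a=0..z=25) is mapped through 25·x+2 mod 26 — an affine cipher.
Undoing it on ipxcul: i(8)→25·(8−2)≡20=u; p(15)→25·(15−2)≡13=n; x(23)→25·(23−2)≡5=f; c(2)→25·(2−2)≡0=a; u(20)→25·(20−2)≡8=i; l(11)→25·(11−2)≡17=r (all mod 26).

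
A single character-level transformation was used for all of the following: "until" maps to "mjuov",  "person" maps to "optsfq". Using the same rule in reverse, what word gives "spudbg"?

factor

The output letters match the input read backwards, each shifted +1: until reversed is litnu. Two steps: reverse the string, then apply a Caesar shift of +1.
Undoing it on spudbg: shift back: s−1=r, p−1=o, u−1=t, d−1=c, b−1=a, g−1=f → rotcaf; then reverse → factor.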